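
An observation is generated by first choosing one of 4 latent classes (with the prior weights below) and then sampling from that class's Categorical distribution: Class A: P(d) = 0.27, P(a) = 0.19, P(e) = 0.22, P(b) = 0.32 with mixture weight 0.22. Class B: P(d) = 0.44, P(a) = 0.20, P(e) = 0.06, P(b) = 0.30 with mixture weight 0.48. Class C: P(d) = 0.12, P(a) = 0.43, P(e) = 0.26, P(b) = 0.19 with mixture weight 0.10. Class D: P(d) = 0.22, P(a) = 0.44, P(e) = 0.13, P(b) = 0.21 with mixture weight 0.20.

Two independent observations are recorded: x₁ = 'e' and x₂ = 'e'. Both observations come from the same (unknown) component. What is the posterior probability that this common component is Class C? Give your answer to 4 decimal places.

0.3002

By Bayes' theorem, P(k | x) = w_k f_k(x) / Σ_j w_j f_j(x).
Since both observations come from the same component, the likelihood for component k is f_k(x₁)·f_k(x₂).
  p_A = [P(e | comp) = 0.22] × [0.22] = 0.0484
  p_B = [P(e | comp) = 0.06] × [0.06] = 0.0036
  p_C = [P(e | comp) = 0.26] × [0.26] = 0.0676
  p_D = [P(e | comp) = 0.13] × [0.13] = 0.0169
Prior × likelihood for each component:
  w_A·p_A = 0.22 × 0.0484 = 0.010648
  w_B·p_B = 0.48 × 0.0036 = 0.001728
  w_C·p_C = 0.10 × 0.0676 = 0.00676
  w_D·p_D = 0.20 × 0.0169 = 0.00338
Marginal: 0.010648 + 0.001728 + 0.00676 + 0.00338 = 0.022516
Responsibility of Class C: 0.00676 / 0.022516 ≈ 0.3002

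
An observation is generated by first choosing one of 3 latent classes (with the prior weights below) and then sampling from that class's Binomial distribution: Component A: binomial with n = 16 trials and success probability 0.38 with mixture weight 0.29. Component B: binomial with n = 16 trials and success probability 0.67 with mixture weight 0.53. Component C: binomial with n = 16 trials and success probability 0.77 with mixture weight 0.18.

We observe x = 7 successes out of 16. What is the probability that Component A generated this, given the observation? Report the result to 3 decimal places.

0.744

Apply Bayes' rule: the posterior for each component is proportional to its prior times its likelihood at x.
Evaluate each component's likelihood at the observed value:
  f_A = 0.177189
  f_B = 0.0321792
  f_C = 0.00330683
Multiply by the mixture weights:
  P(Z=A)·f_A = 0.29 × 0.177189 = 0.0513848
  P(Z=B)·f_B = 0.53 × 0.0321792 = 0.017055
  P(Z=C)·f_C = 0.18 × 0.00330683 = 0.000595229
Denominator: 0.0513848 + 0.017055 + 0.000595229 = 0.069035
P(Component A | 7 successes out of 16) = 0.0513848 / 0.069035 ≈ 0.744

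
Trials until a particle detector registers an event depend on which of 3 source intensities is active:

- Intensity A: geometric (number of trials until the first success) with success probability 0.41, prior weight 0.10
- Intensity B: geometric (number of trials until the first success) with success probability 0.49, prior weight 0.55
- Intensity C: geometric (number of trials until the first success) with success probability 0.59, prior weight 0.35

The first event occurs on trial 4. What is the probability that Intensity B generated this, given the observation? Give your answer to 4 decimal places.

0.6121

The responsibility of component k is π_k f_k(x) divided by Σ_j π_j f_j(x).
Component likelihoods at x = 4:
  p_A = 0.41·(1−0.41)^3 = 0.41·0.205379 = 0.0842054
  p_B = 0.49·(1−0.49)^3 = 0.49·0.132651 = 0.064999
  p_C = 0.59·(1−0.59)^3 = 0.59·0.068921 = 0.0406634
Prior × likelihood for each component:
  π_A·p_A = 0.10 × 0.0842054 = 0.00842054
  π_B·p_B = 0.55 × 0.064999 = 0.0357494
  π_C·p_C = 0.35 × 0.0406634 = 0.0142322
Sum: 0.00842054 + 0.0357494 + 0.0142322 = 0.0584022
So the posterior for Intensity B is 0.0357494 / 0.0584022 ≈ 0.6121.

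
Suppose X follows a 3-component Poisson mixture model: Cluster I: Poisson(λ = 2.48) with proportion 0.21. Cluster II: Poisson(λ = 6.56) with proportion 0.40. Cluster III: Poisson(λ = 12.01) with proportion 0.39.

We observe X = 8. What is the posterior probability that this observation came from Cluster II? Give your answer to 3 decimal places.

0.649

Posterior ∝ prior × likelihood, so P(k | x) ∝ π_k f_k(x); normalise over all components.
Component likelihoods at x = 8:
  f_I = 0.00297196
  f_II = 0.120431
  f_III = 0.0653051
Unnormalised posteriors:
  π_I·f_I = 0.21 × 0.00297196 = 0.000624111
  π_II·f_II = 0.40 × 0.120431 = 0.0481724
  π_III·f_III = 0.39 × 0.0653051 = 0.025469
Normaliser: 0.000624111 + 0.0481724 + 0.025469 = 0.0742655
P(Cluster II | x) = 0.0481724 / 0.0742655 ≈ 0.649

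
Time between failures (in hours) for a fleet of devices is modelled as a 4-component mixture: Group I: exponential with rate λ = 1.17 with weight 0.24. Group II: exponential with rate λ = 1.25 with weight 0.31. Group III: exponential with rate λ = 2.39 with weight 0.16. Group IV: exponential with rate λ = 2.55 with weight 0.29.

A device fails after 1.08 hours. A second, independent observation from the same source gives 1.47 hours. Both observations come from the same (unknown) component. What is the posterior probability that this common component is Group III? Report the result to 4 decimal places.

By Bayes' theorem, P(k | x) = P(Z=k) f_k(x) / Σ_j P(Z=j) f_j(x).
Since both observations come from the same component, the likelihood for component k is f_k(x₁)·f_k(x₂).
  p_I = [1.17·e^(−1.17·1.08) = 1.17·e^(−1.2636) = 0.330683] × [0.209528] = 0.0692874
  p_II = [1.25·e^(−1.25·1.08) = 1.25·e^(−1.3500) = 0.32405] × [0.199019] = 0.0644921
  p_III = [2.39·e^(−2.39·1.08) = 2.39·e^(−2.5812) = 0.180883] × [0.0712182] = 0.0128821
  p_IV = [2.55·e^(−2.55·1.08) = 2.55·e^(−2.7540) = 0.162365] × [0.0600603] = 0.0097517
Unnormalised posteriors:
  P(Z=I)·p_I = 0.24 × 0.0692874 = 0.016629
  P(Z=II)·p_II = 0.31 × 0.0644921 = 0.0199925
  P(Z=III)·p_III = 0.16 × 0.0128821 = 0.00206114
  P(Z=IV)·p_IV = 0.29 × 0.0097517 = 0.00282799
Denominator: 0.016629 + 0.0199925 + 0.00206114 + 0.00282799 = 0.0415107
P(Group III | x) = 0.00206114 / 0.0415107 ≈ 0.0497

0.0497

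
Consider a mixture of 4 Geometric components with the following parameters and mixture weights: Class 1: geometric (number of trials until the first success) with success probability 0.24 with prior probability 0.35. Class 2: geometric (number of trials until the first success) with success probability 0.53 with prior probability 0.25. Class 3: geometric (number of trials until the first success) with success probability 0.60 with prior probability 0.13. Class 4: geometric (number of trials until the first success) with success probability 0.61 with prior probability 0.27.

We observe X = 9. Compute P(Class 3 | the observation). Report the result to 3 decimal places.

Apply Bayes' rule: the posterior for each component is proportional to its prior times its likelihood at x.
Component likelihoods at x = 9:
  p_1 = 0.0267128
  p_2 = 0.001262
  p_3 = 0.000393216
  p_4 = 0.000326473
Prior × likelihood for each component:
  w_1·p_1 = 0.35 × 0.0267128 = 0.00934949
  w_2·p_2 = 0.25 × 0.001262 = 0.0003155
  w_3·p_3 = 0.13 × 0.000393216 = 5.11181e-05
  w_4·p_4 = 0.27 × 0.000326473 = 8.81476e-05
Marginal: 0.00934949 + 0.0003155 + 5.11181e-05 + 8.81476e-05 = 0.00980426
P(Class 3 | the observation) ≈ 0.005

0.005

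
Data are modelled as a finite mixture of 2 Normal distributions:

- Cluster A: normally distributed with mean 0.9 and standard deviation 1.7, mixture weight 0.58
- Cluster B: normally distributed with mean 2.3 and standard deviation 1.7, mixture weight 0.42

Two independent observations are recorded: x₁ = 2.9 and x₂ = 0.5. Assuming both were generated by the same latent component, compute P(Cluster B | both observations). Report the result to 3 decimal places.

0.444

By Bayes' theorem, P(k | x) = π_k f_k(x) / Σ_j π_j f_j(x).
Since both observations come from the same component, the likelihood for component k is f_k(x₁)·f_k(x₂).
  f_A = [(1/(1.7·√(2π)))·exp(−(2.9−0.9)²/(2·1.7²)) = 0.234672·exp(-0.69204) = 0.117466] × [0.228265] = 0.0268133
  f_B = [(1/(1.7·√(2π)))·exp(−(2.9−2.3)²/(2·1.7²)) = 0.234672·exp(-0.06228) = 0.220502] × [0.133973] = 0.0295412
Unnormalised posteriors:
  π_A·f_A = 0.58 × 0.0268133 = 0.0155517
  π_B·f_B = 0.42 × 0.0295412 = 0.0124073
Normaliser: 0.0155517 + 0.0124073 = 0.027959
Responsibility of Cluster B: 0.0124073 / 0.027959 ≈ 0.444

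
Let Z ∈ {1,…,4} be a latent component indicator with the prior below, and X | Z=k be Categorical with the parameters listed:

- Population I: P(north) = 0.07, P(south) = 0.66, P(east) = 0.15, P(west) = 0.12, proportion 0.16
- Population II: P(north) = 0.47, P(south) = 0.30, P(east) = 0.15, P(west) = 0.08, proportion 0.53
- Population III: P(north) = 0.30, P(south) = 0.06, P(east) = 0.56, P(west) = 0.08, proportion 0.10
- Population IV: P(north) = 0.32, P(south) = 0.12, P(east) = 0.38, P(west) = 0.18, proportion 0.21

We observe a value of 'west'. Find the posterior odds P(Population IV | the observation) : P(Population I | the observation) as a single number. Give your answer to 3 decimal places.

1.969

Posterior odds = (π_i f_i(x)) / (π_j f_j(x)); the normalising sum cancels.
Categorical probabilities:
  f_I = 0.12
  f_II = 0.08
  f_III = 0.08
  f_IV = 0.18
0.0378 / 0.0192 ≈ 1.969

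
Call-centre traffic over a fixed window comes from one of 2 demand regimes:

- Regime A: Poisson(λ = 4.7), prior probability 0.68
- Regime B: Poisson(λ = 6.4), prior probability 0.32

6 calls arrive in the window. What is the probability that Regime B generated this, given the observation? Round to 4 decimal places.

0.3540

Posterior ∝ prior × likelihood, so P(k | x) ∝ π_k f_k(x); normalise over all components.
Poisson probabilities:
  L_A = e^(−4.7)·4.7^6/6! = 0.136167
  L_B = e^(−6.4)·6.4^6/6! = 0.158585
Unnormalised posteriors:
  π_A·L_A = 0.68 × 0.136167 = 0.0925933
  π_B·L_B = 0.32 × 0.158585 = 0.0507473
Marginal: 0.0925933 + 0.0507473 = 0.143341
So the posterior for Regime B is 0.0507473 / 0.143341 ≈ 0.3540.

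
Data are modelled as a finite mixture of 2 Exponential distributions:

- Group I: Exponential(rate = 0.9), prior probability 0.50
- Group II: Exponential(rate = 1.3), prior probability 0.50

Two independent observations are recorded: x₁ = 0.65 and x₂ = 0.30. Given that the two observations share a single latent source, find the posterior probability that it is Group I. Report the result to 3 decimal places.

Posterior ∝ prior × likelihood, so P(k | x) ∝ π_k f_k(x); normalise over all components.
Since both observations come from the same component, the likelihood for component k is f_k(x₁)·f_k(x₂).
  p_I = [0.501395] × [0.687042] = 0.344479
  p_II = [0.558425] × [0.880174] = 0.491511
Unnormalised posteriors:
  π_I·p_I = 0.50 × 0.344479 = 0.17224
  π_II·p_II = 0.50 × 0.491511 = 0.245755
Evidence: 0.17224 + 0.245755 = 0.417995
So the posterior for Group I is 0.17224 / 0.417995 ≈ 0.412.

0.412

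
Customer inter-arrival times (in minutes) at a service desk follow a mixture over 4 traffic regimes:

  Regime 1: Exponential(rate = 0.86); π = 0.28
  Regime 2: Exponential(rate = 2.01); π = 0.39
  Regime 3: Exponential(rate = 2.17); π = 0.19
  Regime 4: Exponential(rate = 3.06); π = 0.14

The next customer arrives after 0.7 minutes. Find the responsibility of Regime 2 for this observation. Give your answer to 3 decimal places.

By Bayes' theorem, P(k | x) = π_k f_k(x) / Σ_j π_j f_j(x).
Evaluate each component's likelihood at the observed value:
  f_1 = 0.471035
  f_2 = 0.492202
  f_3 = 0.47508
  f_4 = 0.359304
Multiply by the mixture weights:
  π_1·f_1 = 0.28 × 0.471035 = 0.13189
  π_2·f_2 = 0.39 × 0.492202 = 0.191959
  π_3·f_3 = 0.19 × 0.47508 = 0.0902651
  π_4·f_4 = 0.14 × 0.359304 = 0.0503026
Evidence: 0.13189 + 0.191959 + 0.0902651 + 0.0503026 = 0.464416
So the posterior for Regime 2 is 0.191959 / 0.464416 ≈ 0.413.

0.413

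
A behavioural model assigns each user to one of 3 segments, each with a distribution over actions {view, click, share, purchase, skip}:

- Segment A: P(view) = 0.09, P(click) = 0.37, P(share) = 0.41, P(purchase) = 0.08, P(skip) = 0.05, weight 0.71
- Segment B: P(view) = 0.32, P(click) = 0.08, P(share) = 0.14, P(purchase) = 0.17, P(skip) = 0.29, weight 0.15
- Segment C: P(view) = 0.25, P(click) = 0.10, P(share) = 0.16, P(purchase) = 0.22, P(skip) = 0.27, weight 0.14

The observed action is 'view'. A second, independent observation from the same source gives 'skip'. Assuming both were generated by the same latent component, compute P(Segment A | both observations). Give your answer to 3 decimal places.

Apply Bayes' rule: the posterior for each component is proportional to its prior times its likelihood at x.
Since both observations come from the same component, the likelihood for component k is f_k(x₁)·f_k(x₂).
  p_A = [P(view | comp) = 0.09] × [0.05] = 0.0045
  p_B = [P(view | comp) = 0.32] × [0.29] = 0.0928
  p_C = [P(view | comp) = 0.25] × [0.27] = 0.0675
Unnormalised posteriors:
  w_A·p_A = 0.71 × 0.0045 = 0.003195
  w_B·p_B = 0.15 × 0.0928 = 0.01392
  w_C·p_C = 0.14 × 0.0675 = 0.00945
Sum: 0.003195 + 0.01392 + 0.00945 = 0.026565
P(Segment A | x₁,x₂) = 0.003195 / 0.026565 ≈ 0.120

0.120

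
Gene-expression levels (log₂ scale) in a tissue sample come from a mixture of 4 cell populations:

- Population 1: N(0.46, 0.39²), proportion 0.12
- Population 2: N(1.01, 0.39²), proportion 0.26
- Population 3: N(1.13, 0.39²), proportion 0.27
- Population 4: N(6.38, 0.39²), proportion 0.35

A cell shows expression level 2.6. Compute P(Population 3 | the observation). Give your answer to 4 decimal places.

0.7763

P(component k | x) = π_k·f_k(x) / marginal(x), where marginal(x) = Σ_j π_j·f_j(x).
Evaluate each component's likelihood at the observed value:
  L_1 = 2.96298e-07
  L_2 = 0.000251522
  L_3 = 0.000841032
  L_4 = 4.08182e-21
Prior × likelihood for each component:
  π_1·L_1 = 0.12 × 2.96298e-07 = 3.55558e-08
  π_2·L_2 = 0.26 × 0.000251522 = 6.53957e-05
  π_3·L_3 = 0.27 × 0.000841032 = 0.000227079
  π_4·L_4 = 0.35 × 4.08182e-21 = 1.42864e-21
Evidence: 3.55558e-08 + 6.53957e-05 + 0.000227079 + 1.42864e-21 = 0.00029251
P(Population 3 | the observation) ≈ 0.7763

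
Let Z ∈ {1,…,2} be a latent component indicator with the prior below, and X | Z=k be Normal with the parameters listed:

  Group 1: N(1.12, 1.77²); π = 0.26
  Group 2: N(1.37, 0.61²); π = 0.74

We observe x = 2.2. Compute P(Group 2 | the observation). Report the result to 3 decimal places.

Posterior ∝ prior × likelihood, so P(k | x) ∝ π_k f_k(x); normalise over all components.
Component likelihoods at x = 2.2:
  L_1 = (1/(1.77·√(2π)))·exp(−(2.2−1.12)²/(2·1.77²)) = 0.225391·exp(-0.18615) = 0.187108
  L_2 = (1/(0.61·√(2π)))·exp(−(2.2−1.37)²/(2·0.61²)) = 0.654004·exp(-0.92569) = 0.259154
Unnormalised posteriors:
  π_1·L_1 = 0.26 × 0.187108 = 0.048648
  π_2·L_2 = 0.74 × 0.259154 = 0.191774
Sum: 0.048648 + 0.191774 = 0.240422
P(Group 2 | x) ≈ 0.798

0.798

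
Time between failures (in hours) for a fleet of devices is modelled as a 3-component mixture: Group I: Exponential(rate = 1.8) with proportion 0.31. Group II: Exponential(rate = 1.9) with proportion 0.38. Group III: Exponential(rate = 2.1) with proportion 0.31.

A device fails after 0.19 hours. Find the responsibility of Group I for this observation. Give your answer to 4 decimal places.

P(component k | x) = P(Z=k)·f_k(x) / marginal(x), where marginal(x) = Σ_j P(Z=j)·f_j(x).
Exponential densities:
  p_I = 1.8·e^(−1.8·0.19) = 1.8·e^(−0.3420) = 1.27863
  p_II = 1.9·e^(−1.9·0.19) = 1.9·e^(−0.3610) = 1.32426
  p_III = 2.1·e^(−2.1·0.19) = 2.1·e^(−0.3990) = 1.40908
Weight by the priors:
  P(Z=I)·p_I = 0.31 × 1.27863 = 0.396374
  P(Z=II)·p_II = 0.38 × 1.32426 = 0.503219
  P(Z=III)·p_III = 0.31 × 1.40908 = 0.436815
Marginal: 0.396374 + 0.503219 + 0.436815 = 1.33641
So the posterior for Group I is 0.396374 / 1.33641 ≈ 0.2966.

0.2966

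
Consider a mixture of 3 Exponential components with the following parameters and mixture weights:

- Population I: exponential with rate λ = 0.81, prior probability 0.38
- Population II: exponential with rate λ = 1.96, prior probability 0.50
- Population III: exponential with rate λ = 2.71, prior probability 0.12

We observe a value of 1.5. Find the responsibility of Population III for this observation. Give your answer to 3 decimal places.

0.038

By Bayes' theorem, P(k | x) = P(Z=k) f_k(x) / Σ_j P(Z=j) f_j(x).
Evaluate each component's likelihood at the observed value:
  p_I = 0.81·e^(−0.81·1.5) = 0.81·e^(−1.2150) = 0.240335
  p_II = 1.96·e^(−1.96·1.5) = 1.96·e^(−2.9400) = 0.103617
  p_III = 2.71·e^(−2.71·1.5) = 2.71·e^(−4.0650) = 0.0465117
Weight by the priors:
  P(Z=I)·p_I = 0.38 × 0.240335 = 0.0913273
  P(Z=II)·p_II = 0.50 × 0.103617 = 0.0518084
  P(Z=III)·p_III = 0.12 × 0.0465117 = 0.0055814
Normaliser: 0.0913273 + 0.0518084 + 0.0055814 = 0.148717
P(Population III | 1.5) = 0.0055814 / 0.148717 ≈ 0.038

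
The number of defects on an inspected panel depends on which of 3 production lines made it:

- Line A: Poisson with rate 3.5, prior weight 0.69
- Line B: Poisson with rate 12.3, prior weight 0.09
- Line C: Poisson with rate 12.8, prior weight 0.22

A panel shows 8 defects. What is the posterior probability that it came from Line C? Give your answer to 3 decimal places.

Apply Bayes' rule: the posterior for each component is proportional to its prior times its likelihood at x.
Evaluate each component's likelihood at the observed value:
  L_A = e^(−3.5)·3.5^8/8! = 0.0168653
  L_B = e^(−12.3)·12.3^8/8! = 0.0591423
  L_C = e^(−12.8)·12.8^8/8! = 0.0493389
Weight by the priors:
  P(Z=A)·L_A = 0.69 × 0.0168653 = 0.011637
  P(Z=B)·L_B = 0.09 × 0.0591423 = 0.00532281
  P(Z=C)·L_C = 0.22 × 0.0493389 = 0.0108546
Denominator: 0.011637 + 0.00532281 + 0.0108546 = 0.0278144
P(Line C | x) ≈ 0.390

0.390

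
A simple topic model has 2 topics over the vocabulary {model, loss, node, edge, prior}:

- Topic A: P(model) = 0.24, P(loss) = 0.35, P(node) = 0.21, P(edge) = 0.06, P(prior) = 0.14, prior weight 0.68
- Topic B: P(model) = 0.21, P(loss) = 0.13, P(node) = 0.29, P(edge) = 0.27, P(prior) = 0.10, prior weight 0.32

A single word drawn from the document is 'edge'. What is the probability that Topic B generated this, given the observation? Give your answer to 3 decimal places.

Posterior ∝ prior × likelihood, so P(k | x) ∝ w_k f_k(x); normalise over all components.
Categorical probabilities:
  p_A = 0.06
  p_B = 0.27
Multiply by the mixture weights:
  w_A·p_A = 0.68 × 0.06 = 0.0408
  w_B·p_B = 0.32 × 0.27 = 0.0864
Marginal: 0.0408 + 0.0864 = 0.1272
P(Topic B | the observation) ≈ 0.679

0.679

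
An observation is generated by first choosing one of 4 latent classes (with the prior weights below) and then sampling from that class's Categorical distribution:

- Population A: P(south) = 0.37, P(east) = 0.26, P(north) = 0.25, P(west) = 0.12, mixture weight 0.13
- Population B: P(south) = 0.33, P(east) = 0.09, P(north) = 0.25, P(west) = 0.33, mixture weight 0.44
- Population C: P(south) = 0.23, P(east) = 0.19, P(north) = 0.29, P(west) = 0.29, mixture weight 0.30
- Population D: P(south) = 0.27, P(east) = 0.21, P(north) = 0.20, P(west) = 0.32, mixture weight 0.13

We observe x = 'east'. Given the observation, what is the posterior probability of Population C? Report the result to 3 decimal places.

0.361

Posterior ∝ prior × likelihood, so P(k | x) ∝ w_k f_k(x); normalise over all components.
Component likelihoods at x = 'east':
  p_A = P(east | comp) = 0.26
  p_B = P(east | comp) = 0.09
  p_C = P(east | comp) = 0.19
  p_D = P(east | comp) = 0.21
Unnormalised posteriors:
  w_A·p_A = 0.13 × 0.26 = 0.0338
  w_B·p_B = 0.44 × 0.09 = 0.0396
  w_C·p_C = 0.30 × 0.19 = 0.057
  w_D·p_D = 0.13 × 0.21 = 0.0273
Marginal: 0.0338 + 0.0396 + 0.057 + 0.0273 = 0.1577
Responsibility of Population C: 0.057 / 0.1577 ≈ 0.361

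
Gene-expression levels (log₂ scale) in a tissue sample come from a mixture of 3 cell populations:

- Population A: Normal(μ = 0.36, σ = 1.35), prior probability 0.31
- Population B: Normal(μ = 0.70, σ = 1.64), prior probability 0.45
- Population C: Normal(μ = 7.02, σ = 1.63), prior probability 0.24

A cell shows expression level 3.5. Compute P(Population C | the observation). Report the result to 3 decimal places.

0.153

P(component k | x) = π_k·f_k(x) / marginal(x), where marginal(x) = Σ_j π_j·f_j(x).
Evaluate each component's likelihood at the observed value:
  L_A = 0.0197617
  L_B = 0.0566366
  L_C = 0.0237717
Unnormalised posteriors:
  π_A·L_A = 0.31 × 0.0197617 = 0.00612613
  π_B·L_B = 0.45 × 0.0566366 = 0.0254865
  π_C·L_C = 0.24 × 0.0237717 = 0.00570521
Denominator: 0.00612613 + 0.0254865 + 0.00570521 = 0.0373178
P(Population C | 3.5) = 0.00570521 / 0.0373178 ≈ 0.153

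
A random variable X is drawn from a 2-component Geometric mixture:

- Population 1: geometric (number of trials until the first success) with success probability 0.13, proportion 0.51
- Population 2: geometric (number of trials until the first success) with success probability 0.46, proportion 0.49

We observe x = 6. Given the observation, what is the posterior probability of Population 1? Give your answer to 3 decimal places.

0.762

P(component k | x) = w_k·f_k(x) / marginal(x), where marginal(x) = Σ_j w_j·f_j(x).
Evaluate each component's likelihood at the observed value:
  f_1 = 0.13·(1−0.13)^5 = 0.13·0.498421 = 0.0647947
  f_2 = 0.46·(1−0.46)^5 = 0.46·0.0459165 = 0.0211216
Prior × likelihood for each component:
  w_1·f_1 = 0.51 × 0.0647947 = 0.0330453
  w_2·f_2 = 0.49 × 0.0211216 = 0.0103496
Evidence: 0.0330453 + 0.0103496 = 0.0433949
P(Population 1 | 6) = 0.0330453 / 0.0433949 ≈ 0.762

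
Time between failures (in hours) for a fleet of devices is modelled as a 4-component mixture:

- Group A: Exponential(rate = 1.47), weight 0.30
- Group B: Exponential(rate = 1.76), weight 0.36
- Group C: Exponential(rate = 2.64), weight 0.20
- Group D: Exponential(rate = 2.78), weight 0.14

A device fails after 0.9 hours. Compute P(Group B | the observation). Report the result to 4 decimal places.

Posterior ∝ prior × likelihood, so P(k | x) ∝ π_k f_k(x); normalise over all components.
Exponential densities:
  L_A = 1.47·e^(−1.47·0.9) = 1.47·e^(−1.3230) = 0.391513
  L_B = 1.76·e^(−1.76·0.9) = 1.76·e^(−1.5840) = 0.361069
  L_C = 2.64·e^(−2.64·0.9) = 2.64·e^(−2.3760) = 0.245313
  L_D = 2.78·e^(−2.78·0.9) = 2.78·e^(−2.5020) = 0.22774
Prior × likelihood for each component:
  π_A·L_A = 0.30 × 0.391513 = 0.117454
  π_B·L_B = 0.36 × 0.361069 = 0.129985
  π_C·L_C = 0.20 × 0.245313 = 0.0490626
  π_D·L_D = 0.14 × 0.22774 = 0.0318837
Marginal: 0.117454 + 0.129985 + 0.0490626 + 0.0318837 = 0.328385
P(Group B | data) = 0.129985 / 0.328385 ≈ 0.3958

0.3958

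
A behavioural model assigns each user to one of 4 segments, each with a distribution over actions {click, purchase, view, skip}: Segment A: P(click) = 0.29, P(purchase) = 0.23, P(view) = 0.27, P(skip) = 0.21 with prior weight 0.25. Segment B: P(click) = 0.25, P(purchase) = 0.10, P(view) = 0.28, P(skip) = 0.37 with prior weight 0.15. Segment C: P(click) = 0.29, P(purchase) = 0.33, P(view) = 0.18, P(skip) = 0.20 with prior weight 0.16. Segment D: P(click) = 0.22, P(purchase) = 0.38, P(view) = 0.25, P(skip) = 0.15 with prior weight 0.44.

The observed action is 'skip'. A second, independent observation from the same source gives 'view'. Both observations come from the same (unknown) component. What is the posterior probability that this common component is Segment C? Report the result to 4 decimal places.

0.1108

The responsibility of component k is π_k f_k(x) divided by Σ_j π_j f_j(x).
Since both observations come from the same component, the likelihood for component k is f_k(x₁)·f_k(x₂).
  p_A = [P(skip | comp) = 0.21] × [0.27] = 0.0567
  p_B = [P(skip | comp) = 0.37] × [0.28] = 0.1036
  p_C = [P(skip | comp) = 0.20] × [0.18] = 0.036
  p_D = [P(skip | comp) = 0.15] × [0.25] = 0.0375
Prior × likelihood for each component:
  π_A·p_A = 0.25 × 0.0567 = 0.014175
  π_B·p_B = 0.15 × 0.1036 = 0.01554
  π_C·p_C = 0.16 × 0.036 = 0.00576
  π_D·p_D = 0.44 × 0.0375 = 0.0165
Denominator: 0.014175 + 0.01554 + 0.00576 + 0.0165 = 0.051975
So the posterior for Segment C is 0.00576 / 0.051975 ≈ 0.1108.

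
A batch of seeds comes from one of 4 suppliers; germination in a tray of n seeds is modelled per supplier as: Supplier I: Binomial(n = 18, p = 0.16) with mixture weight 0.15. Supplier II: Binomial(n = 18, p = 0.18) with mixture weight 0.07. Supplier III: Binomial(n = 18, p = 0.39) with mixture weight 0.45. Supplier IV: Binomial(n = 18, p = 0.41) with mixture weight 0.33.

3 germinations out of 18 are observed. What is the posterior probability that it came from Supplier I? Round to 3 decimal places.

0.499

By Bayes' theorem, P(k | x) = π_k f_k(x) / Σ_j π_j f_j(x).
Evaluate each component's likelihood at the observed value:
  f_I = C(18,3)·0.16^3·0.84^15 = 816·0.004096·0.0731458 = 0.244478
  f_II = C(18,3)·0.18^3·0.82^15 = 816·0.005832·0.0509575 = 0.242502
  f_III = C(18,3)·0.39^3·0.61^15 = 816·0.059319·0.000602487 = 0.029163
  f_IV = C(18,3)·0.41^3·0.59^15 = 816·0.068921·0.00036541 = 0.0205505
Unnormalised posteriors:
  π_I·f_I = 0.15 × 0.244478 = 0.0366717
  π_II·f_II = 0.07 × 0.242502 = 0.0169751
  π_III·f_III = 0.45 × 0.029163 = 0.0131233
  π_IV·f_IV = 0.33 × 0.0205505 = 0.00678166
Marginal: 0.0366717 + 0.0169751 + 0.0131233 + 0.00678166 = 0.0735518
Responsibility of Supplier I: 0.0366717 / 0.0735518 ≈ 0.499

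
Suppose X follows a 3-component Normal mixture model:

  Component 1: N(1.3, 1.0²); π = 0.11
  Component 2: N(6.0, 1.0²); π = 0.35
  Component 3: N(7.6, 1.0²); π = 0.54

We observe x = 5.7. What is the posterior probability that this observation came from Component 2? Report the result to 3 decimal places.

Apply Bayes' rule: the posterior for each component is proportional to its prior times its likelihood at x.
Component likelihoods at x = 5.7:
  f_1 = (1/(1.0·√(2π)))·exp(−(5.7−1.3)²/(2·1.0²)) = 0.398942·exp(-9.68000) = 2.49425e-05
  f_2 = (1/(1.0·√(2π)))·exp(−(5.7−6.0)²/(2·1.0²)) = 0.398942·exp(-0.04500) = 0.381388
  f_3 = (1/(1.0·√(2π)))·exp(−(5.7−7.6)²/(2·1.0²)) = 0.398942·exp(-1.80500) = 0.0656158
Multiply by the mixture weights:
  π_1·f_1 = 0.11 × 2.49425e-05 = 2.74367e-06
  π_2·f_2 = 0.35 × 0.381388 = 0.133486
  π_3·f_3 = 0.54 × 0.0656158 = 0.0354325
Evidence: 2.74367e-06 + 0.133486 + 0.0354325 = 0.168921
Responsibility of Component 2: 0.133486 / 0.168921 ≈ 0.790

0.790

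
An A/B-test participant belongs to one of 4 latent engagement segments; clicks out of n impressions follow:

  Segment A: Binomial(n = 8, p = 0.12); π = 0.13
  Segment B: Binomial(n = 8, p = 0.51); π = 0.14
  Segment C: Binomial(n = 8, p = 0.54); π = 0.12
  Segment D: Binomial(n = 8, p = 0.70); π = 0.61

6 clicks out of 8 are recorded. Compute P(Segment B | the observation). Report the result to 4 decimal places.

0.0770

Posterior ∝ prior × likelihood, so P(k | x) ∝ π_k f_k(x); normalise over all components.
Component likelihoods at x = 6 clicks out of 8:
  p_A = C(8,6)·0.12^6·0.88^2 = 28·2.98598e-06·0.7744 = 6.47457e-05
  p_B = C(8,6)·0.51^6·0.49^2 = 28·0.0175963·0.2401 = 0.118296
  p_C = C(8,6)·0.54^6·0.46^2 = 28·0.0247949·0.2116 = 0.146905
  p_D = C(8,6)·0.70^6·0.30^2 = 28·0.117649·0.09 = 0.296475
Weight by the priors:
  π_A·p_A = 0.13 × 6.47457e-05 = 8.41694e-06
  π_B·p_B = 0.14 × 0.118296 = 0.0165615
  π_C·p_C = 0.12 × 0.146905 = 0.0176286
  π_D·p_D = 0.61 × 0.296475 = 0.18085
Denominator: 8.41694e-06 + 0.0165615 + 0.0176286 + 0.18085 = 0.215049
So the posterior for Segment B is 0.0165615 / 0.215049 ≈ 0.0770.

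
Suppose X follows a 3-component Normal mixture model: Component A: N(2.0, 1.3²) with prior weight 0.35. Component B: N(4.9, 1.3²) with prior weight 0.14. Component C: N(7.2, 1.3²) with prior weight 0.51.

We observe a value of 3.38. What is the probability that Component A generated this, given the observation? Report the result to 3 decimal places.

P(component k | x) = π_k·f_k(x) / marginal(x), where marginal(x) = Σ_j π_j·f_j(x).
Evaluate each component's likelihood at the observed value:
  f_A = 0.174691
  f_B = 0.154919
  f_C = 0.00409258
Multiply by the mixture weights:
  π_A·f_A = 0.35 × 0.174691 = 0.061142
  π_B·f_B = 0.14 × 0.154919 = 0.0216887
  π_C·f_C = 0.51 × 0.00409258 = 0.00208721
Normaliser: 0.061142 + 0.0216887 + 0.00208721 = 0.0849178
Responsibility of Component A: 0.061142 / 0.0849178 ≈ 0.720

0.720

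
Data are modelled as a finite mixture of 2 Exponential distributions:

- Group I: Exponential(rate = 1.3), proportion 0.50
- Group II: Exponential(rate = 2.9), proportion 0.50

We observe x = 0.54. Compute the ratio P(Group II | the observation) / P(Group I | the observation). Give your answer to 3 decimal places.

Since P(k|x) ∝ w_k f_k(x), the posterior odds are w_i f_i(x) / (w_j f_j(x)).
Exponential densities:
  L_I = 1.3·e^(−1.3·0.54) = 1.3·e^(−0.7020) = 0.644271
  L_II = 2.9·e^(−2.9·0.54) = 2.9·e^(−1.5660) = 0.605749
Odds = (0.50/0.50) × (0.605749/0.644271) = 1 × 0.940209 ≈ 0.940

0.940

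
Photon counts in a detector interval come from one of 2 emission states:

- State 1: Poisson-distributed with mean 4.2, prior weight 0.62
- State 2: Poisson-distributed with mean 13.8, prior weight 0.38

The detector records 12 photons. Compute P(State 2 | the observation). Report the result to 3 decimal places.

0.985

By Bayes' theorem, P(k | x) = π_k f_k(x) / Σ_j π_j f_j(x).
Component likelihoods at x = 12 photons:
  f_1 = 0.00094323
  f_2 = 0.101146
Unnormalised posteriors:
  π_1·f_1 = 0.62 × 0.00094323 = 0.000584803
  π_2·f_2 = 0.38 × 0.101146 = 0.0384354
Normaliser: 0.000584803 + 0.0384354 = 0.0390202
So the posterior for State 2 is 0.0384354 / 0.0390202 ≈ 0.985.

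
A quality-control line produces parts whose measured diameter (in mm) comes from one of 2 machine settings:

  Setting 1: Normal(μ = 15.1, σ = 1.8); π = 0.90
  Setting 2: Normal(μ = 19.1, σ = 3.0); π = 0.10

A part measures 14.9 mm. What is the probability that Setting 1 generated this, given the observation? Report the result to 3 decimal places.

0.975

Apply Bayes' rule: the posterior for each component is proportional to its prior times its likelihood at x.
Component likelihoods at x = 14.9 mm:
  L_1 = (1/(1.8·√(2π)))·exp(−(14.9−15.1)²/(2·1.8²)) = 0.221635·exp(-0.00617) = 0.220271
  L_2 = (1/(3.0·√(2π)))·exp(−(14.9−19.1)²/(2·3.0²)) = 0.132981·exp(-0.98000) = 0.0499092
Unnormalised posteriors:
  π_1·L_1 = 0.90 × 0.220271 = 0.198244
  π_2·L_2 = 0.10 × 0.0499092 = 0.00499092
Marginal: 0.198244 + 0.00499092 = 0.203235
P(Setting 1 | data) = 0.198244 / 0.203235 ≈ 0.975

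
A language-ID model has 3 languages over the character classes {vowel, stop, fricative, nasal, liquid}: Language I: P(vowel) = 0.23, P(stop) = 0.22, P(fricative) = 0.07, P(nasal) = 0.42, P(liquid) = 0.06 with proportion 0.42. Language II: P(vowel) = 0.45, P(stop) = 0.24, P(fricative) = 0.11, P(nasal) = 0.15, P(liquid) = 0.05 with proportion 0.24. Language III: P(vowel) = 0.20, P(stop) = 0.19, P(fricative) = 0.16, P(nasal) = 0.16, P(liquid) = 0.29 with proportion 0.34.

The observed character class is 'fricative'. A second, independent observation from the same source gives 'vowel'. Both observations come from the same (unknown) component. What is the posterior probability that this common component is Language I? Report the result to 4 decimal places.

0.2290

P(component k | x) = π_k·f_k(x) / marginal(x), where marginal(x) = Σ_j π_j·f_j(x).
Since both observations come from the same component, the likelihood for component k is f_k(x₁)·f_k(x₂).
  f_I = [0.07] × [0.23] = 0.0161
  f_II = [0.11] × [0.45] = 0.0495
  f_III = [0.16] × [0.2] = 0.032
Weight by the priors:
  π_I·f_I = 0.42 × 0.0161 = 0.006762
  π_II·f_II = 0.24 × 0.0495 = 0.01188
  π_III·f_III = 0.34 × 0.032 = 0.01088
Normaliser: 0.006762 + 0.01188 + 0.01088 = 0.029522
Responsibility of Language I: 0.006762 / 0.029522 ≈ 0.2290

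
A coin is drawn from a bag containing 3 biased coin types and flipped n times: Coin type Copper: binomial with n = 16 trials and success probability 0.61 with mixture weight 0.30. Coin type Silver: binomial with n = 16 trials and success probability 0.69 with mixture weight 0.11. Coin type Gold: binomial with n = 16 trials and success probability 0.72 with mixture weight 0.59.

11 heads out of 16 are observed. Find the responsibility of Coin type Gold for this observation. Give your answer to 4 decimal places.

0.6156

P(component k | x) = w_k·f_k(x) / marginal(x), where marginal(x) = Σ_j w_j·f_j(x).
Binomial probabilities:
  f_Copper = C(16,11)·0.61^11·0.39^5 = 4368·0.00435139·0.00902242 = 0.171488
  f_Silver = C(16,11)·0.69^11·0.31^5 = 4368·0.0168787·0.00286292 = 0.211072
  f_Gold = C(16,11)·0.72^11·0.28^5 = 4368·0.0269561·0.00172104 = 0.202642
Weight by the priors:
  w_Copper·f_Copper = 0.30 × 0.171488 = 0.0514464
  w_Silver·f_Silver = 0.11 × 0.211072 = 0.0232179
  w_Gold·f_Gold = 0.59 × 0.202642 = 0.119559
Evidence: 0.0514464 + 0.0232179 + 0.119559 = 0.194223
P(Coin type Gold | x) = 0.119559 / 0.194223 ≈ 0.6156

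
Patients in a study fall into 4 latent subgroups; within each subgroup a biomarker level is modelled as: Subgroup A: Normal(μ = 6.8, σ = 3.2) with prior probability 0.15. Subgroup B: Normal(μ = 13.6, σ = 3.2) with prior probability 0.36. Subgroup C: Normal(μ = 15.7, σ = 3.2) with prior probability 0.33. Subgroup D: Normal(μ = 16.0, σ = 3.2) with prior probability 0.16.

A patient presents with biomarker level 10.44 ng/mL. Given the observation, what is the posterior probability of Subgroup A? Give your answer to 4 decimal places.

0.1868

Apply Bayes' rule: the posterior for each component is proportional to its prior times its likelihood at x.
Component likelihoods at x = 10.44 ng/mL:
  p_A = (1/(3.2·√(2π)))·exp(−(10.44−6.8)²/(2·3.2²)) = 0.124669·exp(-0.64695) = 0.0652818
  p_B = (1/(3.2·√(2π)))·exp(−(10.44−13.6)²/(2·3.2²)) = 0.124669·exp(-0.48758) = 0.076561
  p_C = (1/(3.2·√(2π)))·exp(−(10.44−15.7)²/(2·3.2²)) = 0.124669·exp(-1.35096) = 0.0322884
  p_D = (1/(3.2·√(2π)))·exp(−(10.44−16.0)²/(2·3.2²)) = 0.124669·exp(-1.50945) = 0.0275558
Weight by the priors:
  π_A·p_A = 0.15 × 0.0652818 = 0.00979227
  π_B·p_B = 0.36 × 0.076561 = 0.027562
  π_C·p_C = 0.33 × 0.0322884 = 0.0106552
  π_D·p_D = 0.16 × 0.0275558 = 0.00440893
Denominator: 0.00979227 + 0.027562 + 0.0106552 + 0.00440893 = 0.0524183
Responsibility of Subgroup A: 0.00979227 / 0.0524183 ≈ 0.1868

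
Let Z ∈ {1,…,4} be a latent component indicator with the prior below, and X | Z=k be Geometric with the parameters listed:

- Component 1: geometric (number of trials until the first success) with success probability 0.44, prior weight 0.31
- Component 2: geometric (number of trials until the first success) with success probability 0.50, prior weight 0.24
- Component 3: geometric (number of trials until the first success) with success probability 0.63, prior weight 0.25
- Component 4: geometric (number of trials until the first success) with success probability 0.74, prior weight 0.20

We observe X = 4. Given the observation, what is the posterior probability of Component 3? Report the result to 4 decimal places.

Posterior ∝ prior × likelihood, so P(k | x) ∝ π_k f_k(x); normalise over all components.
Geometric probabilities:
  L_1 = 0.077271
  L_2 = 0.0625
  L_3 = 0.0319114
  L_4 = 0.0130062
Unnormalised posteriors:
  π_1·L_1 = 0.31 × 0.077271 = 0.023954
  π_2·L_2 = 0.24 × 0.0625 = 0.015
  π_3·L_3 = 0.25 × 0.0319114 = 0.00797785
  π_4·L_4 = 0.20 × 0.0130062 = 0.00260125
Normaliser: 0.023954 + 0.015 + 0.00797785 + 0.00260125 = 0.0495331
P(Component 3 | 4) ≈ 0.1611

0.1611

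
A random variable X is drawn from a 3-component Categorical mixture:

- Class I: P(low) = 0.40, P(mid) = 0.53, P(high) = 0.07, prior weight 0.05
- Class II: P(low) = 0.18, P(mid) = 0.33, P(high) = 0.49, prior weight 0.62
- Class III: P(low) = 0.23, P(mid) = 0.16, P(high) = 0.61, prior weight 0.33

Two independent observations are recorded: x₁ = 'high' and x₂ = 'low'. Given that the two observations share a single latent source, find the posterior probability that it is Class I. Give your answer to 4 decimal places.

Apply Bayes' rule: the posterior for each component is proportional to its prior times its likelihood at x.
Since both observations come from the same component, the likelihood for component k is f_k(x₁)·f_k(x₂).
  p_I = [0.07] × [0.4] = 0.028
  p_II = [0.49] × [0.18] = 0.0882
  p_III = [0.61] × [0.23] = 0.1403
Multiply by the mixture weights:
  w_I·p_I = 0.05 × 0.028 = 0.0014
  w_II·p_II = 0.62 × 0.0882 = 0.054684
  w_III·p_III = 0.33 × 0.1403 = 0.046299
Denominator: 0.0014 + 0.054684 + 0.046299 = 0.102383
P(Class I | data) = 0.0014 / 0.102383 ≈ 0.0137

0.0137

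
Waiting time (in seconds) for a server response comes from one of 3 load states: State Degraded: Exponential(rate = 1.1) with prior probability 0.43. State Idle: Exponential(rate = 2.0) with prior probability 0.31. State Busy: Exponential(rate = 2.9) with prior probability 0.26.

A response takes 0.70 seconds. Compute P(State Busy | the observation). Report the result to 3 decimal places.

0.210

P(component k | x) = w_k·f_k(x) / marginal(x), where marginal(x) = Σ_j w_j·f_j(x).
Component likelihoods at x = 0.70 seconds:
  f_Degraded = 0.509314
  f_Idle = 0.493194
  f_Busy = 0.380873
Prior × likelihood for each component:
  w_Degraded·f_Degraded = 0.43 × 0.509314 = 0.219005
  w_Idle·f_Idle = 0.31 × 0.493194 = 0.15289
  w_Busy·f_Busy = 0.26 × 0.380873 = 0.099027
Sum: 0.219005 + 0.15289 + 0.099027 = 0.470922
P(State Busy | x) = 0.099027 / 0.470922 ≈ 0.210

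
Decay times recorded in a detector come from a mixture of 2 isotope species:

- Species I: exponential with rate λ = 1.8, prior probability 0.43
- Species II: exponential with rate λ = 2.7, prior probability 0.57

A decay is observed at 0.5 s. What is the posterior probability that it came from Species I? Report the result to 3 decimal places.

0.441

P(component k | x) = P(Z=k)·f_k(x) / marginal(x), where marginal(x) = Σ_j P(Z=j)·f_j(x).
Component likelihoods at x = 0.5 s:
  p_I = 1.8·e^(−1.8·0.5) = 1.8·e^(−0.9000) = 0.731825
  p_II = 2.7·e^(−2.7·0.5) = 2.7·e^(−1.3500) = 0.699949
Multiply by the mixture weights:
  P(Z=I)·p_I = 0.43 × 0.731825 = 0.314685
  P(Z=II)·p_II = 0.57 × 0.699949 = 0.398971
Denominator: 0.314685 + 0.398971 = 0.713656
P(Species I | x) = 0.314685 / 0.713656 ≈ 0.441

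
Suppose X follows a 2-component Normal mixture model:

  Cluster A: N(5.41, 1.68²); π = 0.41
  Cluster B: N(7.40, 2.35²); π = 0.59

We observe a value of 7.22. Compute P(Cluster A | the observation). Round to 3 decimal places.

Apply Bayes' rule: the posterior for each component is proportional to its prior times its likelihood at x.
Component likelihoods at x = 7.22:
  p_A = 0.132907
  p_B = 0.169265
Weight by the priors:
  w_A·p_A = 0.41 × 0.132907 = 0.0544918
  w_B·p_B = 0.59 × 0.169265 = 0.0998666
Normaliser: 0.0544918 + 0.0998666 = 0.154358
P(Cluster A | data) ≈ 0.353

0.353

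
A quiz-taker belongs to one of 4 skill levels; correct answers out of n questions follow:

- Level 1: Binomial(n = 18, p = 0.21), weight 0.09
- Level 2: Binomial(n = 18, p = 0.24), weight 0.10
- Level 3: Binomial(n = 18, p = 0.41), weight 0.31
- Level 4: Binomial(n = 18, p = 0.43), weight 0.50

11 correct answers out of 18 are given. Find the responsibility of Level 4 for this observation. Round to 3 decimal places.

0.680

Apply Bayes' rule: the posterior for each component is proportional to its prior times its likelihood at x.
Component likelihoods at x = 11 correct answers out of 18:
  L_1 = C(18,11)·0.21^11·0.79^7 = 31824·3.50278e-08·0.192039 = 0.00021407
  L_2 = C(18,11)·0.24^11·0.76^7 = 31824·1.52168e-07·0.146452 = 0.000709208
  L_3 = C(18,11)·0.41^11·0.59^7 = 31824·5.50329e-05·0.0248865 = 0.0435854
  L_4 = C(18,11)·0.43^11·0.57^7 = 31824·9.29294e-05·0.019549 = 0.0578138
Multiply by the mixture weights:
  w_1·L_1 = 0.09 × 0.00021407 = 1.92663e-05
  w_2·L_2 = 0.10 × 0.000709208 = 7.09208e-05
  w_3·L_3 = 0.31 × 0.0435854 = 0.0135115
  w_4·L_4 = 0.50 × 0.0578138 = 0.0289069
Sum: 1.92663e-05 + 7.09208e-05 + 0.0135115 + 0.0289069 = 0.0425086
P(Level 4 | data) = 0.0289069 / 0.0425086 ≈ 0.680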